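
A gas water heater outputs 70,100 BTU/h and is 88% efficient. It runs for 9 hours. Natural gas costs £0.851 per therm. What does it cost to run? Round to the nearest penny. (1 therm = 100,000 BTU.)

Heat delivered = 70,100 BTU/h × 9 h = 630,900 BTU
Gas input = 630,900 / 0.880 = 716,932 BTU
= 716,932 / 100,000 = 7.169 therm
Cost = 7.169 × £0.851/therm = £6.10

£6.10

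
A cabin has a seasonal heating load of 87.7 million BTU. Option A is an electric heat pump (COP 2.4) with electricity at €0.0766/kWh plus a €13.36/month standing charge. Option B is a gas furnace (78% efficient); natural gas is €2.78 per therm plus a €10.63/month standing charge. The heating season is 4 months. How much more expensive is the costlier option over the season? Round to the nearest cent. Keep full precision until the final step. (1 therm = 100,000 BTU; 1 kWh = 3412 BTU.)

€2294.43

Heat load = 87.7 × 10⁶ BTU = 87,700,000 BTU
Gas: input = 87,700,000 / 0.78 = 112,435,897 BTU = 1,124 therm → 1,124 × €2.78 = €3,125.72; + 4 × €10.63 standing = €3,168.24
Heat pump: 87,700,000 BTU / 3412 = 25,700 kWh heat; / 2.4 = 10,710 kWh in → × €0.0766 = €820.37; + 4 × €13.36 standing = €873.81
Difference = |€3,168.24 − €873.81| = €2,294.43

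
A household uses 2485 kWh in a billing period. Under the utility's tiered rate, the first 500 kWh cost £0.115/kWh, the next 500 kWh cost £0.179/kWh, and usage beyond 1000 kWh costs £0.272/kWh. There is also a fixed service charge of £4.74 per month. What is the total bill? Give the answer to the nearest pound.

£556

First 500 kWh × £0.115 = £57.50
Next 500 kWh × £0.179 = £89.50
Remaining 1485 kWh × £0.272 = £403.92
Energy charge = £550.92; + service £4.74 = £555.66 ≈ £556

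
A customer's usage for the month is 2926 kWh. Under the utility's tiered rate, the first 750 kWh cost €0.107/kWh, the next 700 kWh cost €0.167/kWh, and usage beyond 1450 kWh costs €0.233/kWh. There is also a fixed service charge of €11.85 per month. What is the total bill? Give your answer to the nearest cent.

€552.91

First 750 kWh × €0.107 = €80.25
Next 700 kWh × €0.167 = €116.90
Remaining 1476 kWh × €0.233 = €343.91
Energy charge = €541.06; + service €11.85 = €552.91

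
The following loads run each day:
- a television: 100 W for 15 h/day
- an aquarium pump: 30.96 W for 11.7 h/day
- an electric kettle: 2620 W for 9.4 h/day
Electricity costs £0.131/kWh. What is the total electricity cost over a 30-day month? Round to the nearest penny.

£104.11

television: 100 W × 15 h × 30 d = 45,000 Wh = 45 kWh
aquarium pump: 30.96 W × 11.7 h × 30 d = 10,867 Wh = 10.87 kWh
electric kettle: 2620 W × 9.4 h × 30 d = 738,840 Wh = 738.8 kWh
Total energy = 45 + 10.87 + 738.8 = 794.7 kWh
Cost = 794.7 kWh × £0.131 = £104.11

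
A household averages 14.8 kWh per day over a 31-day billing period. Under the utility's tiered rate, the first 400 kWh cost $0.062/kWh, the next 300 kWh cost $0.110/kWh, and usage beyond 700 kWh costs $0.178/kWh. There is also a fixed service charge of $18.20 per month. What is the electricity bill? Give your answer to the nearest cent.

Usage = 14.8 kWh/day × 31 days = 458.8 kWh
First 400 kWh × $0.062 = $24.80
Next 58.8 kWh × $0.110 = $6.47
Remaining tier: 0 kWh (not reached)
Energy charge = $31.27; + service $18.20 = $49.47

$49.47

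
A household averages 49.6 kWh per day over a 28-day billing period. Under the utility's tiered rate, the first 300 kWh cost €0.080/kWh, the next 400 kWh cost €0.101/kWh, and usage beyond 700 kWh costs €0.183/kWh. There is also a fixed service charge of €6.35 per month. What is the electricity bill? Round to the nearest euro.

Usage = 49.6 kWh/day × 28 days = 1388.8 kWh
First 300 kWh × €0.080 = €24.00
Next 400 kWh × €0.101 = €40.40
Remaining 688.8 kWh × €0.183 = €126.05
Energy charge = €190.45; + service €6.35 = €196.80 ≈ €197

€197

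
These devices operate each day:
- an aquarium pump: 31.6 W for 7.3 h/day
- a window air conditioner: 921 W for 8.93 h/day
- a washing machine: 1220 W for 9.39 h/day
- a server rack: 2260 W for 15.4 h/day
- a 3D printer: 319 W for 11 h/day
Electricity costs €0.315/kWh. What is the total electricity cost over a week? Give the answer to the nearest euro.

aquarium pump: 31.6 W × 7.3 h × 7 d = 1,615 Wh = 1.615 kWh
window air conditioner: 921 W × 8.93 h × 7 d = 57,572 Wh = 57.57 kWh
washing machine: 1220 W × 9.39 h × 7 d = 80,191 Wh = 80.19 kWh
server rack: 2260 W × 15.4 h × 7 d = 243,628 Wh = 243.6 kWh
3D printer: 319 W × 11 h × 7 d = 24,563 Wh = 24.56 kWh
Total energy = 1.615 + 57.57 + 80.19 + 243.6 + 24.56 = 407.6 kWh
Cost = 407.6 kWh × €0.315 = €128.38 ≈ €128

€128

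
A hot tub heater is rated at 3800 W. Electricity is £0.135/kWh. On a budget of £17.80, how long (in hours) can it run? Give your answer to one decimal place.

34.7 h

Energy budget = £17.80 / £0.135 per kWh = 131.9 kWh = 131,852 Wh
Runtime = 131,852 Wh / 3800 W = 34.7 h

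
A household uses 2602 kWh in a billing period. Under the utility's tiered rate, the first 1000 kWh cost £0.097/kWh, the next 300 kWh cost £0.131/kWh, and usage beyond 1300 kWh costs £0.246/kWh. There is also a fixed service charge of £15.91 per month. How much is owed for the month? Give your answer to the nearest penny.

First 1000 kWh × £0.097 = £97.00
Next 300 kWh × £0.131 = £39.30
Remaining 1302 kWh × £0.246 = £320.29
Energy charge = £456.59; + service £15.91 = £472.50

£472.50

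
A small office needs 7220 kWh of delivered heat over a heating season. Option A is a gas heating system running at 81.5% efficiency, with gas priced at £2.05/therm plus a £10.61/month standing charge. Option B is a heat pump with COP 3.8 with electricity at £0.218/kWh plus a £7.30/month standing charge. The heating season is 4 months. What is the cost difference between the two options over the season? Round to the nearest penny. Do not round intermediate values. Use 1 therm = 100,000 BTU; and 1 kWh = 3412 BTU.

Heat load = 7220 kWh × 3412 = 24,634,640 BTU
Gas: input = 24,634,640 / 0.815 = 30,226,552 BTU = 302.3 therm → 302.3 × £2.05 = £619.64; + 4 × £10.61 standing = £662.08
Heat pump: 24,634,640 BTU / 3412 = 7,220 kWh heat; / 3.8 = 1,900 kWh in → × £0.218 = £414.20; + 4 × £7.30 standing = £443.40
Difference = |£662.08 − £443.40| = £218.68

£218.68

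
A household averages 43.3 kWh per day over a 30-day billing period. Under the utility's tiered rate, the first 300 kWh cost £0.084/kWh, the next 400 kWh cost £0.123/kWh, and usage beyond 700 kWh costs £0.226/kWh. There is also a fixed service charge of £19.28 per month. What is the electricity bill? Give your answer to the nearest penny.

Usage = 43.3 kWh/day × 30 days = 1299 kWh
First 300 kWh × £0.084 = £25.20
Next 400 kWh × £0.123 = £49.20
Remaining 599 kWh × £0.226 = £135.37
Energy charge = £209.77; + service £19.28 = £229.05

£229.05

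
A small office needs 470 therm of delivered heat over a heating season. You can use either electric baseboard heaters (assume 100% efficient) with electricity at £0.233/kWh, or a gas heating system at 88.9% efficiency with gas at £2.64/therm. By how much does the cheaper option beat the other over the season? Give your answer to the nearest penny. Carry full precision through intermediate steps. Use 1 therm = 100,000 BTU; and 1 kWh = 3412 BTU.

£1813.83

Heat load = 470 therm × 100,000 = 47,000,000 BTU
Gas: input = 47,000,000 / 0.889 = 52,868,391 BTU = 528.7 therm → 528.7 × £2.64 = £1,395.73
Electric: 47,000,000 BTU / 3412 = 13,770 kWh → × £0.233 = £3,209.55
Difference = |£1,395.73 − £3,209.55| = £1,813.83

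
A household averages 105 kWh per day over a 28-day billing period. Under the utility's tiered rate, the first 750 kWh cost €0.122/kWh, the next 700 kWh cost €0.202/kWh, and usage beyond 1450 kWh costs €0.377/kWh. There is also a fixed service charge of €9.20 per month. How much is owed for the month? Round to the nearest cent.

€803.83

Usage = 105 kWh/day × 28 days = 2940 kWh
First 750 kWh × €0.122 = €91.50
Next 700 kWh × €0.202 = €141.40
Remaining 1490 kWh × €0.377 = €561.73
Energy charge = €794.63; + service €9.20 = €803.83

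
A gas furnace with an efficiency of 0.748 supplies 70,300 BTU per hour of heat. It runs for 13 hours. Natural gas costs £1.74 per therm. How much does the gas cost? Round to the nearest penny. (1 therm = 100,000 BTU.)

Heat delivered = 70,300 BTU/h × 13 h = 913,900 BTU
Gas input = 913,900 / 0.748 = 1,221,791 BTU
= 1,221,791 / 100,000 = 12.22 therm
Cost = 12.22 × £1.74/therm = £21.26

£21.26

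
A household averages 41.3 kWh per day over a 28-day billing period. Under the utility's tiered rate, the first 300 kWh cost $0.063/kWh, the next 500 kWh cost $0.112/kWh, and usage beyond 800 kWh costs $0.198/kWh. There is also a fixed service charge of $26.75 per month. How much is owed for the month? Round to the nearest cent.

$172.22

Usage = 41.3 kWh/day × 28 days = 1156.4 kWh
First 300 kWh × $0.063 = $18.90
Next 500 kWh × $0.112 = $56.00
Remaining 356.4 kWh × $0.198 = $70.57
Energy charge = $145.47; + service $26.75 = $172.22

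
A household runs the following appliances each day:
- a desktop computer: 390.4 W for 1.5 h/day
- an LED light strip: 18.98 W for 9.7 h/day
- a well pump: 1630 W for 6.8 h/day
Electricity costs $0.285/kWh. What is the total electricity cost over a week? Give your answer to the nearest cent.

desktop computer: 390.4 W × 1.5 h × 7 d = 4,099 Wh = 4.099 kWh
LED light strip: 18.98 W × 9.7 h × 7 d = 1,289 Wh = 1.289 kWh
well pump: 1630 W × 6.8 h × 7 d = 77,588 Wh = 77.59 kWh
Total energy = 4.099 + 1.289 + 77.59 = 82.98 kWh
Cost = 82.98 kWh × $0.285 = $23.65

$23.65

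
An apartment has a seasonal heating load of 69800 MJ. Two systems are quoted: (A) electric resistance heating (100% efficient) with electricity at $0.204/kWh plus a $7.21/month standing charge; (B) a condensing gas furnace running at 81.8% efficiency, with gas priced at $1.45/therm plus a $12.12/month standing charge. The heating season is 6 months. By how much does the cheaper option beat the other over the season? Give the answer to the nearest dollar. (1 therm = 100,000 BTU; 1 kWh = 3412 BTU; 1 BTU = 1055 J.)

Heat load = 69800 MJ = 69,800,000,000 J / 1055 = 66,161,137 BTU
Gas: input = 66,161,137 / 0.818 = 80,881,586 BTU = 808.8 therm → 808.8 × $1.45 = $1,172.78; + 6 × $12.12 standing = $1,245.50
Electric: 66,161,137 BTU / 3412 = 19,390 kWh → × $0.204 = $3,955.71; + 6 × $7.21 standing = $3,998.97
Difference = |$1,245.50 − $3,998.97| = $2,753.46 ≈ $2753

$2753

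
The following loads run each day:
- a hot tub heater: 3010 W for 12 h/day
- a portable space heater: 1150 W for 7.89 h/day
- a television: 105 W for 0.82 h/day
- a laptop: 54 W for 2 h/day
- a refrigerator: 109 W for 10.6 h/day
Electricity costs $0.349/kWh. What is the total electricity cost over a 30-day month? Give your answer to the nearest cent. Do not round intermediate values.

$487.31

hot tub heater: 3010 W × 12 h × 30 d = 1,083,600 Wh = 1,084 kWh
portable space heater: 1150 W × 7.89 h × 30 d = 272,205 Wh = 272.2 kWh
television: 105 W × 0.82 h × 30 d = 2,583 Wh = 2.583 kWh
laptop: 54 W × 2 h × 30 d = 3,240 Wh = 3.24 kWh
refrigerator: 109 W × 10.6 h × 30 d = 34,662 Wh = 34.66 kWh
Total energy = 1,084 + 272.2 + 2.583 + 3.24 + 34.66 = 1,396 kWh
Cost = 1,396 kWh × $0.349 = $487.31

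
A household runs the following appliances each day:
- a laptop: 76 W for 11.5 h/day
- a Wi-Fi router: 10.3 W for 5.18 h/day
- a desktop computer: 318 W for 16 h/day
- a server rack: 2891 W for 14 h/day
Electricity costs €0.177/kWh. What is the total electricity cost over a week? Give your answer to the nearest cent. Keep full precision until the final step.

laptop: 76 W × 11.5 h × 7 d = 6,118 Wh = 6.118 kWh
Wi-Fi router: 10.3 W × 5.18 h × 7 d = 373 Wh = 0.3735 kWh
desktop computer: 318 W × 16 h × 7 d = 35,616 Wh = 35.62 kWh
server rack: 2891 W × 14 h × 7 d = 283,318 Wh = 283.3 kWh
Total energy = 6.118 + 0.3735 + 35.62 + 283.3 = 325.4 kWh
Cost = 325.4 kWh × €0.177 = €57.60

€57.60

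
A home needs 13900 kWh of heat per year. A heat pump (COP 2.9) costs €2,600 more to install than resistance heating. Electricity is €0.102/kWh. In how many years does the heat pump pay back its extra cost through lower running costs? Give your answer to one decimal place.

Resistance: 13900 kWh × €0.102 = €1,417.80/yr
Heat pump: 13900 / 2.9 = 4793 kWh in → × €0.102 = €488.90/yr
Annual savings = €928.90
Payback = €2,600 / €928.90 = 2.8 years

2.8 years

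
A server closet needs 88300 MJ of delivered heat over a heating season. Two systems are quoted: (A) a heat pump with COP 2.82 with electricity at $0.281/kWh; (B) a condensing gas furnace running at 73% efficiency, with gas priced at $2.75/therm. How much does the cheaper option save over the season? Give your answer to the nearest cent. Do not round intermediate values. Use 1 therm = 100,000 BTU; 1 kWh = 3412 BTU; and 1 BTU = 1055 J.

$708.65

Heat load = 88300 MJ = 88,300,000,000 J / 1055 = 83,696,682 BTU
Gas: input = 83,696,682 / 0.73 = 114,652,990 BTU = 1,147 therm → 1,147 × $2.75 = $3,152.96
Heat pump: 83,696,682 BTU / 3412 = 24,530 kWh heat; / 2.82 = 8,699 kWh in → × $0.281 = $2,444.31
Difference = |$3,152.96 − $2,444.31| = $708.65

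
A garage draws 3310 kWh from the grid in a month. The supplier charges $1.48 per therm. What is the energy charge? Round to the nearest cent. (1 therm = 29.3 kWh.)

$167.19

3310 kWh × (0.03413 therm/kWh) = 113 therm
Cost = 113 therm × $1.48/therm = $167.19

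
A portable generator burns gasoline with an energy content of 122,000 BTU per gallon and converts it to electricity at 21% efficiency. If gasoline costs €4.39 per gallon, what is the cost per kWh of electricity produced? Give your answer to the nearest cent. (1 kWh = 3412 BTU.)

€0.58

Electrical output per gallon = 122,000 BTU × 0.21 / 3412 BTU/kWh = 7.509 kWh
Cost per kWh = €4.39 / 7.509 kWh = €0.585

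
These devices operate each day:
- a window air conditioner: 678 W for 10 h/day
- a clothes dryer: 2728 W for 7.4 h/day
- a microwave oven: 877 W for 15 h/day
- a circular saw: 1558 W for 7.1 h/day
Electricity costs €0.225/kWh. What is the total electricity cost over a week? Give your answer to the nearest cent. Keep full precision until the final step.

window air conditioner: 678 W × 10 h × 7 d = 47,460 Wh = 47.46 kWh
clothes dryer: 2728 W × 7.4 h × 7 d = 141,310 Wh = 141.3 kWh
microwave oven: 877 W × 15 h × 7 d = 92,085 Wh = 92.08 kWh
circular saw: 1558 W × 7.1 h × 7 d = 77,433 Wh = 77.43 kWh
Total energy = 47.46 + 141.3 + 92.08 + 77.43 = 358.3 kWh
Cost = 358.3 kWh × €0.225 = €80.61

€80.61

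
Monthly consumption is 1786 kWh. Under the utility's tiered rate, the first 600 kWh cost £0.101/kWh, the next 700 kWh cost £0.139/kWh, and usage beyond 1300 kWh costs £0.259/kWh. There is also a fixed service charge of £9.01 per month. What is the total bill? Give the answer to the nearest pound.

£293

First 600 kWh × £0.101 = £60.60
Next 700 kWh × £0.139 = £97.30
Remaining 486 kWh × £0.259 = £125.87
Energy charge = £283.77; + service £9.01 = £292.78 ≈ £293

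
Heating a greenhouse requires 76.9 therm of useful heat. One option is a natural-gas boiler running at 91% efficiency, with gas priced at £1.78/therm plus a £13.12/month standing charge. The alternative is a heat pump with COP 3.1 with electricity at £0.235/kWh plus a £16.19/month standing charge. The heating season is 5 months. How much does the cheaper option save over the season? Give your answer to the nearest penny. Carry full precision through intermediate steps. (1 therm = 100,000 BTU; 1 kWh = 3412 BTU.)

Heat load = 76.9 therm × 100,000 = 7,690,000 BTU
Gas: input = 7,690,000 / 0.91 = 8,450,549 BTU = 84.51 therm → 84.51 × £1.78 = £150.42; + 5 × £13.12 standing = £216.02
Heat pump: 7,690,000 BTU / 3412 = 2,254 kWh heat; / 3.1 = 727 kWh in → × £0.235 = £170.85; + 5 × £16.19 standing = £251.80
Difference = |£216.02 − £251.80| = £35.78

£35.78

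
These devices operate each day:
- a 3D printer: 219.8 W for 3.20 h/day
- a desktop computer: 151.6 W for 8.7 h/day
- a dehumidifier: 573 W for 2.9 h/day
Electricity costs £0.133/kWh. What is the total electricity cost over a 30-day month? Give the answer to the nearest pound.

3D printer: 219.8 W × 3.20 h × 30 d = 21,101 Wh = 21.1 kWh
desktop computer: 151.6 W × 8.7 h × 30 d = 39,568 Wh = 39.57 kWh
dehumidifier: 573 W × 2.9 h × 30 d = 49,851 Wh = 49.85 kWh
Total energy = 21.1 + 39.57 + 49.85 = 110.5 kWh
Cost = 110.5 kWh × £0.133 = £14.70 ≈ £15

£15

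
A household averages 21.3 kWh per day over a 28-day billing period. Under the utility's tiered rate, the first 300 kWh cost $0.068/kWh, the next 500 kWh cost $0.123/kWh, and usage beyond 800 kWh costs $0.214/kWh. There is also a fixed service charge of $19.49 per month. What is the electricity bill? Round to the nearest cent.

Usage = 21.3 kWh/day × 28 days = 596.4 kWh
First 300 kWh × $0.068 = $20.40
Next 296.4 kWh × $0.123 = $36.46
Remaining tier: 0 kWh (not reached)
Energy charge = $56.86; + service $19.49 = $76.35

$76.35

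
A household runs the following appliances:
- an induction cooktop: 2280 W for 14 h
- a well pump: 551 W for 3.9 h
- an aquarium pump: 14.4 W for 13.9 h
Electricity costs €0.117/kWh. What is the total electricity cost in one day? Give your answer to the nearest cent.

€4.01

induction cooktop: 2280 W × 14 h = 31,920 Wh = 31.92 kWh
well pump: 551 W × 3.9 h = 2,149 Wh = 2.149 kWh
aquarium pump: 14.4 W × 13.9 h = 200 Wh = 0.2002 kWh
Total energy = 31.92 + 2.149 + 0.2002 = 34.27 kWh
Cost = 34.27 kWh × €0.117 = €4.01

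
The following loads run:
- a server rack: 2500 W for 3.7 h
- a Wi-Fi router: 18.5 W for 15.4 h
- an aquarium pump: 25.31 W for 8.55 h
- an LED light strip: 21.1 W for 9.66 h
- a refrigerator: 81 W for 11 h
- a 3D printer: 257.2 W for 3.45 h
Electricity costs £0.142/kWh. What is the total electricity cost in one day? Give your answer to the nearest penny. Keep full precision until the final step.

server rack: 2500 W × 3.7 h = 9,250 Wh = 9.25 kWh
Wi-Fi router: 18.5 W × 15.4 h = 285 Wh = 0.2849 kWh
aquarium pump: 25.31 W × 8.55 h = 216 Wh = 0.2164 kWh
LED light strip: 21.1 W × 9.66 h = 204 Wh = 0.2038 kWh
refrigerator: 81 W × 11 h = 891 Wh = 0.891 kWh
3D printer: 257.2 W × 3.45 h = 887 Wh = 0.8873 kWh
Total energy = 9.25 + 0.2849 + 0.2164 + 0.2038 + 0.891 + 0.8873 = 11.73 kWh
Cost = 11.73 kWh × £0.142 = £1.67

£1.67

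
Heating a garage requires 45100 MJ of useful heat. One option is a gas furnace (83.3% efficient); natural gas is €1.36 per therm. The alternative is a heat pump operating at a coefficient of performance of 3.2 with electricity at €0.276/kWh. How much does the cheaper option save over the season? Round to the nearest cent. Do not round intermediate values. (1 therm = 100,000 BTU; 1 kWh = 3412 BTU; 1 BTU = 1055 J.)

Heat load = 45100 MJ = 45,100,000,000 J / 1055 = 42,748,815 BTU
Gas: input = 42,748,815 / 0.833 = 51,319,106 BTU = 513.2 therm → 513.2 × €1.36 = €697.94
Heat pump: 42,748,815 BTU / 3412 = 12,530 kWh heat; / 3.2 = 3,915 kWh in → × €0.276 = €1,080.62
Difference = |€697.94 − €1,080.62| = €382.68

€382.68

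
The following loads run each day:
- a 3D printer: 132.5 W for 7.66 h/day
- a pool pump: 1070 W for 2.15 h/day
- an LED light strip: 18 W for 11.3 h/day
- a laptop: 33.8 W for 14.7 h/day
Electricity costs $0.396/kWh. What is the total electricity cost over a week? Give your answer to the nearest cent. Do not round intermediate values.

$11.13

3D printer: 132.5 W × 7.66 h × 7 d = 7,105 Wh = 7.105 kWh
pool pump: 1070 W × 2.15 h × 7 d = 16,104 Wh = 16.1 kWh
LED light strip: 18 W × 11.3 h × 7 d = 1,424 Wh = 1.424 kWh
laptop: 33.8 W × 14.7 h × 7 d = 3,478 Wh = 3.478 kWh
Total energy = 7.105 + 16.1 + 1.424 + 3.478 = 28.11 kWh
Cost = 28.11 kWh × $0.396 = $11.13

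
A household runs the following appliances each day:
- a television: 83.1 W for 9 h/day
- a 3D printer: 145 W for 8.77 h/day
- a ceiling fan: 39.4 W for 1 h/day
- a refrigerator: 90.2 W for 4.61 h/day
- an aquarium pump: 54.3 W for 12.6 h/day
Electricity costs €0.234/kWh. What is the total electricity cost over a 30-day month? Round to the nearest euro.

€22

television: 83.1 W × 9 h × 30 d = 22,437 Wh = 22.44 kWh
3D printer: 145 W × 8.77 h × 30 d = 38,149 Wh = 38.15 kWh
ceiling fan: 39.4 W × 1 h × 30 d = 1,182 Wh = 1.182 kWh
refrigerator: 90.2 W × 4.61 h × 30 d = 12,475 Wh = 12.47 kWh
aquarium pump: 54.3 W × 12.6 h × 30 d = 20,525 Wh = 20.53 kWh
Total energy = 22.44 + 38.15 + 1.182 + 12.47 + 20.53 = 94.77 kWh
Cost = 94.77 kWh × €0.234 = €22.18 ≈ €22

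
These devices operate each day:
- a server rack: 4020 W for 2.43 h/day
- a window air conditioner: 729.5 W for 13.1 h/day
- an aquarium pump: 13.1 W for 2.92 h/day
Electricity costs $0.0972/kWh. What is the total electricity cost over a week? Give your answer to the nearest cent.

server rack: 4020 W × 2.43 h × 7 d = 68,380 Wh = 68.38 kWh
window air conditioner: 729.5 W × 13.1 h × 7 d = 66,895 Wh = 66.9 kWh
aquarium pump: 13.1 W × 2.92 h × 7 d = 268 Wh = 0.2678 kWh
Total energy = 68.38 + 66.9 + 0.2678 = 135.5 kWh
Cost = 135.5 kWh × $0.0972 = $13.17

$13.17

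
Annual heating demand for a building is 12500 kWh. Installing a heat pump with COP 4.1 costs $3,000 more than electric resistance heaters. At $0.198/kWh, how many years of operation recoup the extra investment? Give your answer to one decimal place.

1.6 years

Resistance: 12500 kWh × $0.198 = $2,475.00/yr
Heat pump: 12500 / 4.1 = 3049 kWh in → × $0.198 = $603.66/yr
Annual savings = $1,871.34
Payback = $3,000 / $1,871.34 = 1.6 years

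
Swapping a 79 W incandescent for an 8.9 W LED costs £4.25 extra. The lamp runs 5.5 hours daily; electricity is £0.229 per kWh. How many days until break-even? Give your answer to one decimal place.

Power saved = 79 − 8.9 = 70.1 W
Daily energy saved = 70.1 W × 5.5 h = 385.5 Wh = 0.38555 kWh
Daily savings = 0.38555 × £0.229 = £0.0883
Payback = £4.25 / £0.0883 per day = 48.14 days

48.1 days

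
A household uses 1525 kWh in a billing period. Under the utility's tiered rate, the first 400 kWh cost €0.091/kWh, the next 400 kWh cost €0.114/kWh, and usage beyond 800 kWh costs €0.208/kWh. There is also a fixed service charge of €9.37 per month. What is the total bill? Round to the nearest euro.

First 400 kWh × €0.091 = €36.40
Next 400 kWh × €0.114 = €45.60
Remaining 725 kWh × €0.208 = €150.80
Energy charge = €232.80; + service €9.37 = €242.17 ≈ €242

€242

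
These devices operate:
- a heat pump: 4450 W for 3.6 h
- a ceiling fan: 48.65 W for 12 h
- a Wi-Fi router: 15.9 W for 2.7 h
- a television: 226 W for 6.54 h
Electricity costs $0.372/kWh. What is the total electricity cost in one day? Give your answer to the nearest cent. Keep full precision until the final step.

heat pump: 4450 W × 3.6 h = 16,020 Wh = 16.02 kWh
ceiling fan: 48.65 W × 12 h = 584 Wh = 0.5838 kWh
Wi-Fi router: 15.9 W × 2.7 h = 43 Wh = 0.04293 kWh
television: 226 W × 6.54 h = 1,478 Wh = 1.478 kWh
Total energy = 16.02 + 0.5838 + 0.04293 + 1.478 = 18.12 kWh
Cost = 18.12 kWh × $0.372 = $6.74

$6.74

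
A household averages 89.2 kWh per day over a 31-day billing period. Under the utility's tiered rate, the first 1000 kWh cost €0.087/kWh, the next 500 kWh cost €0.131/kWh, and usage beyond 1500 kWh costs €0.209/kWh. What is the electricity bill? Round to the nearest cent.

Usage = 89.2 kWh/day × 31 days = 2765.2 kWh
First 1000 kWh × €0.087 = €87.00
Next 500 kWh × €0.131 = €65.50
Remaining 1265.2 kWh × €0.209 = €264.43
Total = €416.93

€416.93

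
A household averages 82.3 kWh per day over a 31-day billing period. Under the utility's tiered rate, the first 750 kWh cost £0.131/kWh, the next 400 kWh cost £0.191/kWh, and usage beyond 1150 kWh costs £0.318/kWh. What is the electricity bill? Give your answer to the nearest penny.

Usage = 82.3 kWh/day × 31 days = 2551.3 kWh
First 750 kWh × £0.131 = £98.25
Next 400 kWh × £0.191 = £76.40
Remaining 1401.3 kWh × £0.318 = £445.61
Total = £620.26

£620.26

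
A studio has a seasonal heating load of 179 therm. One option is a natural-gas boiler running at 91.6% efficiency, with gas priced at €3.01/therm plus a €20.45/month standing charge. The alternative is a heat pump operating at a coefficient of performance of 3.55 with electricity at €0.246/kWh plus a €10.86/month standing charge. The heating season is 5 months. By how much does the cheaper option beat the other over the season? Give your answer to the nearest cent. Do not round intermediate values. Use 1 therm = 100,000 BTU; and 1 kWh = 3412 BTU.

Heat load = 179 therm × 100,000 = 17,900,000 BTU
Gas: input = 17,900,000 / 0.916 = 19,541,485 BTU = 195.4 therm → 195.4 × €3.01 = €588.20; + 5 × €20.45 standing = €690.45
Heat pump: 17,900,000 BTU / 3412 = 5,246 kWh heat; / 3.55 = 1,478 kWh in → × €0.246 = €363.54; + 5 × €10.86 standing = €417.84
Difference = |€690.45 − €417.84| = €272.61

€272.61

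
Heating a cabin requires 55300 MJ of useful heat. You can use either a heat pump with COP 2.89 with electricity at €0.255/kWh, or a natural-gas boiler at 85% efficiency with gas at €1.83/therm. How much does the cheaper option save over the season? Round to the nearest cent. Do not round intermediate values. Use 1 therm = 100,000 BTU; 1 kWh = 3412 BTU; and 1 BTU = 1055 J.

Heat load = 55300 MJ = 55,300,000,000 J / 1055 = 52,417,062 BTU
Gas: input = 52,417,062 / 0.85 = 61,667,131 BTU = 616.7 therm → 616.7 × €1.83 = €1,128.51
Heat pump: 52,417,062 BTU / 3412 = 15,360 kWh heat; / 2.89 = 5,316 kWh in → × €0.255 = €1,355.52
Difference = |€1,128.51 − €1,355.52| = €227.01

€227.01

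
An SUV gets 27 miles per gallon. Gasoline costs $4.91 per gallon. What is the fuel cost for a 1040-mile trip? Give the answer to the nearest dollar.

$189

Fuel = 1040 mi / 27 mpg = 38.52 gal
Cost = 38.52 gal × $4.91/gal = $189.13 ≈ $189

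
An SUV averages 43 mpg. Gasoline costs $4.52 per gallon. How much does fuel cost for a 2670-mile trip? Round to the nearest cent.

$280.66

Fuel = 2670 mi / 43 mpg = 62.09 gal
Cost = 62.09 gal × $4.52/gal = $280.66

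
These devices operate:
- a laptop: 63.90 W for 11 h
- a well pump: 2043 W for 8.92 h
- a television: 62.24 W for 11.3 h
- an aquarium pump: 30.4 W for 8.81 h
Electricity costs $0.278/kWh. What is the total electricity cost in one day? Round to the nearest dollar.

laptop: 63.90 W × 11 h = 703 Wh = 0.7029 kWh
well pump: 2043 W × 8.92 h = 18,224 Wh = 18.22 kWh
television: 62.24 W × 11.3 h = 703 Wh = 0.7033 kWh
aquarium pump: 30.4 W × 8.81 h = 268 Wh = 0.2678 kWh
Total energy = 0.7029 + 18.22 + 0.7033 + 0.2678 = 19.9 kWh
Cost = 19.9 kWh × $0.278 = $5.53 ≈ $6

$6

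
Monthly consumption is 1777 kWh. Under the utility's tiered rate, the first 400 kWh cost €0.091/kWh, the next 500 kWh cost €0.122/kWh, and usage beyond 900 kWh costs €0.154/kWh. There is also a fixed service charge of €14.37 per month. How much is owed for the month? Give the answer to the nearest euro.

First 400 kWh × €0.091 = €36.40
Next 500 kWh × €0.122 = €61.00
Remaining 877 kWh × €0.154 = €135.06
Energy charge = €232.46; + service €14.37 = €246.83 ≈ €247

€247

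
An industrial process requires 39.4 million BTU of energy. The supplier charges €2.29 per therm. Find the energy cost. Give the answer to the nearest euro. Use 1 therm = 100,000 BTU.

39.4 million BTU × (10 therm/million BTU) = 394 therm
Cost = 394 therm × €2.29/therm = €902.26 ≈ €902

€902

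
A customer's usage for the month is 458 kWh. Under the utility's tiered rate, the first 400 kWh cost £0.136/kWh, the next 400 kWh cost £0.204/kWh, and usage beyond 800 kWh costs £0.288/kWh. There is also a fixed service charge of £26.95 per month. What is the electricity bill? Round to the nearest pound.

First 400 kWh × £0.136 = £54.40
Next 58 kWh × £0.204 = £11.83
Remaining tier: 0 kWh (not reached)
Energy charge = £66.23; + service £26.95 = £93.18 ≈ £93

£93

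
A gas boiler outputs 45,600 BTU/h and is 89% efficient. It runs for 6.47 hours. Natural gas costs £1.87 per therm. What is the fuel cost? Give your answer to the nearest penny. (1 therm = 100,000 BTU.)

£6.20

Heat delivered = 45,600 BTU/h × 6.47 h = 295,032 BTU
Gas input = 295,032 / 0.890 = 331,497 BTU
= 331,497 / 100,000 = 3.315 therm
Cost = 3.315 × £1.87/therm = £6.20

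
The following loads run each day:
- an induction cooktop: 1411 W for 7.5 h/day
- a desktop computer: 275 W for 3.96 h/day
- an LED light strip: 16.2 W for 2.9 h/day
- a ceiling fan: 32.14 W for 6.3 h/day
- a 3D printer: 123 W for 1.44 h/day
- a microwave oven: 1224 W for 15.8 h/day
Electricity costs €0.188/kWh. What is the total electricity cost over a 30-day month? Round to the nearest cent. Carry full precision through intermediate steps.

induction cooktop: 1411 W × 7.5 h × 30 d = 317,475 Wh = 317.5 kWh
desktop computer: 275 W × 3.96 h × 30 d = 32,670 Wh = 32.67 kWh
LED light strip: 16.2 W × 2.9 h × 30 d = 1,409 Wh = 1.409 kWh
ceiling fan: 32.14 W × 6.3 h × 30 d = 6,074 Wh = 6.074 kWh
3D printer: 123 W × 1.44 h × 30 d = 5,314 Wh = 5.314 kWh
microwave oven: 1224 W × 15.8 h × 30 d = 580,176 Wh = 580.2 kWh
Total energy = 317.5 + 32.67 + 1.409 + 6.074 + 5.314 + 580.2 = 943.1 kWh
Cost = 943.1 kWh × €0.188 = €177.31

€177.31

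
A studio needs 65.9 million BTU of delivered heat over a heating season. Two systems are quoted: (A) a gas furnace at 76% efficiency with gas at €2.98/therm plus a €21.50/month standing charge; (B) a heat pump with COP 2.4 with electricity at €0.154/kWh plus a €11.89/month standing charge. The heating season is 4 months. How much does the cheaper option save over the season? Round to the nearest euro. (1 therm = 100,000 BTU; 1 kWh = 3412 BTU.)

Heat load = 65.9 × 10⁶ BTU = 65,900,000 BTU
Gas: input = 65,900,000 / 0.76 = 86,710,526 BTU = 867.1 therm → 867.1 × €2.98 = €2,583.97; + 4 × €21.50 standing = €2,669.97
Heat pump: 65,900,000 BTU / 3412 = 19,310 kWh heat; / 2.4 = 8,048 kWh in → × €0.154 = €1,239.33; + 4 × €11.89 standing = €1,286.89
Difference = |€2,669.97 − €1,286.89| = €1,383.09 ≈ €1383

€1383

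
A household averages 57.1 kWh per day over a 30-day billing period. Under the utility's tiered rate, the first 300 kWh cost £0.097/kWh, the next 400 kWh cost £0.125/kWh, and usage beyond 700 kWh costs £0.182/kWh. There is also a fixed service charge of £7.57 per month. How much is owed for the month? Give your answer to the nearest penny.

Usage = 57.1 kWh/day × 30 days = 1713 kWh
First 300 kWh × £0.097 = £29.10
Next 400 kWh × £0.125 = £50.00
Remaining 1013 kWh × £0.182 = £184.37
Energy charge = £263.47; + service £7.57 = £271.04

£271.04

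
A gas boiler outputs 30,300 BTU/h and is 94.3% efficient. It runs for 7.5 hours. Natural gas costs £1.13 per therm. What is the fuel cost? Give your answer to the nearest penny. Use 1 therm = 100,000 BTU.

Heat delivered = 30,300 BTU/h × 7.5 h = 227,250 BTU
Gas input = 227,250 / 0.943 = 240,986 BTU
= 240,986 / 100,000 = 2.41 therm
Cost = 2.41 × £1.13/therm = £2.72

£2.72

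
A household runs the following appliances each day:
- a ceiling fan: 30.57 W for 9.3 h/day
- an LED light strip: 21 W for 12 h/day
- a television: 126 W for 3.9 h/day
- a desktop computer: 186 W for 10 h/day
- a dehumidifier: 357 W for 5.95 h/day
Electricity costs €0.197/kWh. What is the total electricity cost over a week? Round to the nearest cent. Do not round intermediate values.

ceiling fan: 30.57 W × 9.3 h × 7 d = 1,990 Wh = 1.99 kWh
LED light strip: 21 W × 12 h × 7 d = 1,764 Wh = 1.764 kWh
television: 126 W × 3.9 h × 7 d = 3,440 Wh = 3.44 kWh
desktop computer: 186 W × 10 h × 7 d = 13,020 Wh = 13.02 kWh
dehumidifier: 357 W × 5.95 h × 7 d = 14,869 Wh = 14.87 kWh
Total energy = 1.99 + 1.764 + 3.44 + 13.02 + 14.87 = 35.08 kWh
Cost = 35.08 kWh × €0.197 = €6.91

€6.91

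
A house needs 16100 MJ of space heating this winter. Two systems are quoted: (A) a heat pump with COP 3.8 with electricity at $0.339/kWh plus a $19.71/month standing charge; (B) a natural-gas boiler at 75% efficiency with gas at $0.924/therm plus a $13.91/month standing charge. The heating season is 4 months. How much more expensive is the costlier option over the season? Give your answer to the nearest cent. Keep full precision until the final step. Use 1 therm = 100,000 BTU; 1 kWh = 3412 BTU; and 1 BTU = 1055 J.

Heat load = 16100 MJ = 16,100,000,000 J / 1055 = 15,260,664 BTU
Gas: input = 15,260,664 / 0.75 = 20,347,551 BTU = 203.5 therm → 203.5 × $0.924 = $188.01; + 4 × $13.91 standing = $243.65
Heat pump: 15,260,664 BTU / 3412 = 4,473 kWh heat; / 3.8 = 1,177 kWh in → × $0.339 = $399.01; + 4 × $19.71 standing = $477.85
Difference = |$243.65 − $477.85| = $234.20

$234.20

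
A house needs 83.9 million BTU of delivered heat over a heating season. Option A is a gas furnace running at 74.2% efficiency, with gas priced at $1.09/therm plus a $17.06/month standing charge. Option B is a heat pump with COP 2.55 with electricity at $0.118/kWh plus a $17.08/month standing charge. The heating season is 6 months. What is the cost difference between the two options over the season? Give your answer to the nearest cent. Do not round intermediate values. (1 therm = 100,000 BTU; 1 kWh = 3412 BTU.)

Heat load = 83.9 × 10⁶ BTU = 83,900,000 BTU
Gas: input = 83,900,000 / 0.742 = 113,072,776 BTU = 1,131 therm → 1,131 × $1.09 = $1,232.49; + 6 × $17.06 standing = $1,334.85
Heat pump: 83,900,000 BTU / 3412 = 24,590 kWh heat; / 2.55 = 9,643 kWh in → × $0.118 = $1,137.88; + 6 × $17.08 standing = $1,240.36
Difference = |$1,334.85 − $1,240.36| = $94.50

$94.50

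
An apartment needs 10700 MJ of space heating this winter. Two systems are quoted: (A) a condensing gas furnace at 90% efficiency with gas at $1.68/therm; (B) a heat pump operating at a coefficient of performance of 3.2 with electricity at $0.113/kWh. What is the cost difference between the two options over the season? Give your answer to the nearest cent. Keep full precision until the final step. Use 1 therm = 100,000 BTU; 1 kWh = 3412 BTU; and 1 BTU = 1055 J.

Heat load = 10700 MJ = 10,700,000,000 J / 1055 = 10,142,180 BTU
Gas: input = 10,142,180 / 0.90 = 11,269,089 BTU = 112.7 therm → 112.7 × $1.68 = $189.32
Heat pump: 10,142,180 BTU / 3412 = 2,973 kWh heat; / 3.2 = 928.9 kWh in → × $0.113 = $104.97
Difference = |$189.32 − $104.97| = $84.35

$84.35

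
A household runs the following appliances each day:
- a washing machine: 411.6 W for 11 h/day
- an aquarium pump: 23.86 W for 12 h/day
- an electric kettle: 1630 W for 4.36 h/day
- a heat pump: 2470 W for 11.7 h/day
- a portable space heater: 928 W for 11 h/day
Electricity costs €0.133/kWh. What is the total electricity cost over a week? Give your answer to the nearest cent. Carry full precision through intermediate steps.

€47.51

washing machine: 411.6 W × 11 h × 7 d = 31,693 Wh = 31.69 kWh
aquarium pump: 23.86 W × 12 h × 7 d = 2,004 Wh = 2.004 kWh
electric kettle: 1630 W × 4.36 h × 7 d = 49,748 Wh = 49.75 kWh
heat pump: 2470 W × 11.7 h × 7 d = 202,293 Wh = 202.3 kWh
portable space heater: 928 W × 11 h × 7 d = 71,456 Wh = 71.46 kWh
Total energy = 31.69 + 2.004 + 49.75 + 202.3 + 71.46 = 357.2 kWh
Cost = 357.2 kWh × €0.133 = €47.51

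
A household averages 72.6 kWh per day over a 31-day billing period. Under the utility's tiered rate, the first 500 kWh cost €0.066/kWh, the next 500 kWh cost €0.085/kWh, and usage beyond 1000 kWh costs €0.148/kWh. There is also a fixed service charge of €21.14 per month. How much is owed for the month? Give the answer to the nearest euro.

Usage = 72.6 kWh/day × 31 days = 2250.6 kWh
First 500 kWh × €0.066 = €33.00
Next 500 kWh × €0.085 = €42.50
Remaining 1250.6 kWh × €0.148 = €185.09
Energy charge = €260.59; + service €21.14 = €281.73 ≈ €282

€282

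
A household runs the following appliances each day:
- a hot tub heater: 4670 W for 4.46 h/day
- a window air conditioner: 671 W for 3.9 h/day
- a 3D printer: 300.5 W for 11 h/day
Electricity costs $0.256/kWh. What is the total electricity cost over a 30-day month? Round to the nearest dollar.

$205

hot tub heater: 4670 W × 4.46 h × 30 d = 624,846 Wh = 624.8 kWh
window air conditioner: 671 W × 3.9 h × 30 d = 78,507 Wh = 78.51 kWh
3D printer: 300.5 W × 11 h × 30 d = 99,165 Wh = 99.17 kWh
Total energy = 624.8 + 78.51 + 99.17 = 802.5 kWh
Cost = 802.5 kWh × $0.256 = $205.44 ≈ $205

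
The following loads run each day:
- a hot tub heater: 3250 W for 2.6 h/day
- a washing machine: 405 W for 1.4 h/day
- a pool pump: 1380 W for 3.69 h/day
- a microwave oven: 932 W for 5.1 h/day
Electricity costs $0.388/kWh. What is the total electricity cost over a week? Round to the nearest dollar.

$51

hot tub heater: 3250 W × 2.6 h × 7 d = 59,150 Wh = 59.15 kWh
washing machine: 405 W × 1.4 h × 7 d = 3,969 Wh = 3.969 kWh
pool pump: 1380 W × 3.69 h × 7 d = 35,645 Wh = 35.65 kWh
microwave oven: 932 W × 5.1 h × 7 d = 33,272 Wh = 33.27 kWh
Total energy = 59.15 + 3.969 + 35.65 + 33.27 = 132 kWh
Cost = 132 kWh × $0.388 = $51.23 ≈ $51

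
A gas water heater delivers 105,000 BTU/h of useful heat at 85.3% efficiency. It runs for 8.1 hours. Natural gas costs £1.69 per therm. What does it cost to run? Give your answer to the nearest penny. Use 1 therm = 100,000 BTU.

£16.85

Heat delivered = 105,000 BTU/h × 8.1 h = 850,500 BTU
Gas input = 850,500 / 0.853 = 997,069 BTU
= 997,069 / 100,000 = 9.971 therm
Cost = 9.971 × £1.69/therm = £16.85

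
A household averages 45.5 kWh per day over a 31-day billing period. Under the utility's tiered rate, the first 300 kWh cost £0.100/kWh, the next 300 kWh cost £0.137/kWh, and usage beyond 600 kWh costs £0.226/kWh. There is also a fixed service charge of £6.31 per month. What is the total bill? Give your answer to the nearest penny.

£260.58

Usage = 45.5 kWh/day × 31 days = 1410.5 kWh
First 300 kWh × £0.100 = £30.00
Next 300 kWh × £0.137 = £41.10
Remaining 810.5 kWh × £0.226 = £183.17
Energy charge = £254.27; + service £6.31 = £260.58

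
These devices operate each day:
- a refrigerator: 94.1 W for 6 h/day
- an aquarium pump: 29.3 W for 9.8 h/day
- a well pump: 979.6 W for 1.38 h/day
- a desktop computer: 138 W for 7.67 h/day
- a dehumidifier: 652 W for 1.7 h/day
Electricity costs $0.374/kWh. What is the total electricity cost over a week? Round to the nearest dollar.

refrigerator: 94.1 W × 6 h × 7 d = 3,952 Wh = 3.952 kWh
aquarium pump: 29.3 W × 9.8 h × 7 d = 2,010 Wh = 2.01 kWh
well pump: 979.6 W × 1.38 h × 7 d = 9,463 Wh = 9.463 kWh
desktop computer: 138 W × 7.67 h × 7 d = 7,409 Wh = 7.409 kWh
dehumidifier: 652 W × 1.7 h × 7 d = 7,759 Wh = 7.759 kWh
Total energy = 3.952 + 2.01 + 9.463 + 7.409 + 7.759 = 30.59 kWh
Cost = 30.59 kWh × $0.374 = $11.44 ≈ $11

$11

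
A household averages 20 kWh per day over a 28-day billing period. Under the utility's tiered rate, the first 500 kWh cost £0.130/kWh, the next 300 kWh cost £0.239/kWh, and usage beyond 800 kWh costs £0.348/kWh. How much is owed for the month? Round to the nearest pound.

Usage = 20 kWh/day × 28 days = 560 kWh
First 500 kWh × £0.130 = £65.00
Next 60 kWh × £0.239 = £14.34
Remaining tier: 0 kWh (not reached)
Total = £79.34 ≈ £79

£79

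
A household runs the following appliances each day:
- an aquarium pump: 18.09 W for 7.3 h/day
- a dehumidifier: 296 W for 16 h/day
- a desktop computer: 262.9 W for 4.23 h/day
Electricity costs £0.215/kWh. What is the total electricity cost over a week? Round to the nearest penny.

aquarium pump: 18.09 W × 7.3 h × 7 d = 924 Wh = 0.9244 kWh
dehumidifier: 296 W × 16 h × 7 d = 33,152 Wh = 33.15 kWh
desktop computer: 262.9 W × 4.23 h × 7 d = 7,784 Wh = 7.784 kWh
Total energy = 0.9244 + 33.15 + 7.784 = 41.86 kWh
Cost = 41.86 kWh × £0.215 = £9.00

£9.00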